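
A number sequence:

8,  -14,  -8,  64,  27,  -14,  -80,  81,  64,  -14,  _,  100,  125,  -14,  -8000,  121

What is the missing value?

-800

Read the sequence 4 terms at a time; column i is its own pattern.
Track A: 8, 27, 64, 125 — consecutive cubes n³ from n = 2.
Track B: -14, -14, -14, -14 — the constant sequence -14.
Track C: -8, -80, ?, -8000 — multiplying by 10 each time.
Track D: 64, 81, 100, 121 — consecutive squares n² from n = 8.
The gap is track C's term 3; the rule gives -800.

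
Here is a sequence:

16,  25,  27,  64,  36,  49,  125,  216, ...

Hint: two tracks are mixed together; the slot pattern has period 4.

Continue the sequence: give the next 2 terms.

Reading positions in blocks of 4 reveals the pattern AABB — 2 tracks woven together.
Stream A is 16, 25, 36, 49, which is consecutive squares n² from n = 4.
Stream B is 27, 64, 125, 216, which is consecutive cubes n³ from n = 3.
The 9th slot belongs to stream A; its 5th term is 64.
The 10th slot belongs to stream A; its 6th term is 81.

64, 81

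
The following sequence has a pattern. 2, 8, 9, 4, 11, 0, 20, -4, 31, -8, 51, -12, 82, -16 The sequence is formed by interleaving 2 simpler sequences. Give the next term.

133

Positions 1, 3, 5, … form one subsequence and positions 2, 4, 6, … form another.
Subsequence A: 2, 9, 11, 20, 31, 51, 82 — each term equals the sum of the previous two.
Subsequence B: 8, 4, 0, -4, -8, -12, -16 — arithmetic with common difference −4.
Position 15 → subsequence A, term 8 = 133.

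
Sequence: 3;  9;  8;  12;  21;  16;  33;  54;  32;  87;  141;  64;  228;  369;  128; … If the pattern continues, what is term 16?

597

Positions follow the repeating pattern AAB; grouping by letter gives 2 tracks.
Stream A: 3, 9, 12, 21, 33, 54, 87, 141, 228, 369. Each term equals the sum of the previous two.
Stream B: 8, 16, 32, 64, 128. Multiplying by 2 each time.
Term 16 comes from stream A (its 11th entry): 597.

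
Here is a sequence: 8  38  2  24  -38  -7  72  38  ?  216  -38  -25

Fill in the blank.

-16

Split by position mod 3: positions 1, 4, 7, … form one track, and each other residue class forms its own.
Track A is 8, 24, 72, 216, which is geometric, ×3 each step.
Track B is 38, -38, 38, -38, which is oscillating between 38 and -38.
Track C is 2, -7, ?, -25, which is linear: a_n = 11 − 9·n.
Filling track C at index 3 by its rule yields -16.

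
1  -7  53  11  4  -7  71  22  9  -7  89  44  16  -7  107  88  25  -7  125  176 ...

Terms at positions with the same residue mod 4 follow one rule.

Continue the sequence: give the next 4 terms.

Split by position mod 4: positions 1, 5, 9, … form one track, and each other residue class forms its own.
Track A: 1, 4, 9, 16, 25 (consecutive squares n² from n = 1).
Track B: -7, -7, -7, -7, -7 (the constant sequence -7).
Track C: 53, 71, 89, 107, 125 (arithmetic, step +18).
Track D: 11, 22, 44, 88, 176 (geometric, ×2 each step).
The 21st slot belongs to track A; its 6th term is 36.
Term 22 comes from track B (its 6th entry): -7.
Position 23 → track C, term 6 = 143.
Term 24 comes from track D (its 6th entry): 352.

36, -7, 143, 352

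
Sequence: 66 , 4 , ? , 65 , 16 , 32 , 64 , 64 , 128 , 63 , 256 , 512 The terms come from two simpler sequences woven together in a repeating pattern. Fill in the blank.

Reading positions in blocks of 3 reveals the pattern ABB — 2 tracks woven together.
Track A: 66, 65, 64, 63 — linear: a_n = 67 − n.
Track B: 4, ?, 16, 32, 64, 128, 256, 512 — powers 2^2, 2^3, 2^4, ….
Track B's pattern makes the blank 8.

8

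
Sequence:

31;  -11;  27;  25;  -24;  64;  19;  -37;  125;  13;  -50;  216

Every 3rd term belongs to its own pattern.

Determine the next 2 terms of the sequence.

7, -63

Split by position mod 3: positions 1, 4, 7, … form one track, and each other residue class forms its own.
Stream A: 31, 25, 19, 13. Arithmetic with common difference −6.
Stream B: -11, -24, -37, -50. Subtracting 13 each time.
Stream C: 27, 64, 125, 216. Consecutive cubes n³ from n = 3.
Term 13 comes from stream A (its 5th entry): 7.
Position 14 → stream B, term 5 = -63.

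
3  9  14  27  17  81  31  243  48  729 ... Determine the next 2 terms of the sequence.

79, 2187

Split by position mod 2 into 2 tracks.
Subsequence A: 3, 14, 17, 31, 48 (a Fibonacci-like recurrence a_n = a_{n-1} + a_{n-2}).
Subsequence B: 9, 27, 81, 243, 729 (successive powers of 3).
Position 11 → subsequence A, term 6 = 79.
Position 12 → subsequence B, term 6 = 2187.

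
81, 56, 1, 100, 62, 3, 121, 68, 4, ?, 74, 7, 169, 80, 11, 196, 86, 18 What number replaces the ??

Split by position mod 3 into 3 tracks.
Track A: 81, 100, 121, ?, 169, 196 — the squares 9², 10², 11², ….
Track B: 56, 62, 68, 74, 80, 86 — adding 6 each time.
Track C: 1, 3, 4, 7, 11, 18 — Fibonacci-style (each term is the sum of the two before it).
Track A's pattern makes the blank 144.

144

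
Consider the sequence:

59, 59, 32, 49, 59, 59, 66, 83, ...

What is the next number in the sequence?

59

The slot pattern repeats as AABB (period 4), so there are 2 interleaved tracks.
Track A: 59, 59, 59, 59 — constant 59.
Track B: 32, 49, 66, 83 — adding 17 each time.
Position 9 falls in track A as its term 5, giving 59.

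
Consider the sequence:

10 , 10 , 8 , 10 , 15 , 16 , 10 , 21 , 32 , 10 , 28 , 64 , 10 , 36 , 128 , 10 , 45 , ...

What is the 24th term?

Split by position mod 3: positions 1, 4, 7, … form one track, and each other residue class forms its own.
Track A: 10, 10, 10, 10, 10, 10. Always 10.
Track B: 10, 15, 21, 28, 36, 45. Triangular numbers n(n+1)/2 for n = 4, 5, ….
Track C: 8, 16, 32, 64, 128. Powers 2^3, 2^4, 2^5, ….
Position 24 falls in track C as its term 8, giving 1024.

1024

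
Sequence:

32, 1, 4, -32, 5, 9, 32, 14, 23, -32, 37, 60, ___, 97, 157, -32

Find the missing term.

32

Reading positions in blocks of 3 reveals the pattern ABB — 2 tracks woven together.
Subsequence A = 32, -32, 32, -32, ?, -32: the oscillation 32·(−1)^(n+1).
Subsequence B = 1, 4, 5, 9, 14, 23, 37, 60, 97, 157: Fibonacci-style (each term is the sum of the two before it).
So the missing entry in subsequence A is 32.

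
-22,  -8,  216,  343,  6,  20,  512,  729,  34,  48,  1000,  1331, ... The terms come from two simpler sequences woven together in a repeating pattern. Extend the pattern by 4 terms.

Reading positions in blocks of 4 reveals the pattern AABB — 2 tracks woven together.
Subsequence A: -22, -8, 6, 20, 34, 48 — adding 14 each time.
Subsequence B: 216, 343, 512, 729, 1000, 1331 — the cubes 6³, 7³, 8³, ….
Position 13 falls in subsequence A as its term 7, giving 62.
Position 14 → subsequence A, term 8 = 76.
Position 15 → subsequence B, term 7 = 1728.
Position 16 falls in subsequence B as its term 8, giving 2197.

62, 76, 1728, 2197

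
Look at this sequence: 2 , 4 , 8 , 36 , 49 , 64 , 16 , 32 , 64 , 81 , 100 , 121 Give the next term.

Positions follow the repeating pattern AAABBB; grouping by letter gives 2 tracks.
Stream A: 2, 4, 8, 16, 32, 64. A geometric progression (common ratio 2).
Stream B: 36, 49, 64, 81, 100, 121. Perfect squares starting at 6².
Position 13 falls in stream A as its term 7, giving 128.

128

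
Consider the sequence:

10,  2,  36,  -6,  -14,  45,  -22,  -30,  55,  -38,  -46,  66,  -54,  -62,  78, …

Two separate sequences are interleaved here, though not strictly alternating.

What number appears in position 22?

-102

Positions follow the repeating pattern AAB; grouping by letter gives 2 tracks.
Track A: 10, 2, -6, -14, -22, -30, -38, -46, -54, -62 (arithmetic with common difference −8).
Track B: 36, 45, 55, 66, 78 (triangular numbers n(n+1)/2 for n = 8, 9, …).
Position 22 falls in track A as its term 15, giving -102.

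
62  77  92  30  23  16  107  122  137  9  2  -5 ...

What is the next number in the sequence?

The slot pattern repeats as AAABBB (period 6), so there are 2 interleaved tracks.
Track A = 62, 77, 92, 107, 122, 137: adding 15 each time.
Track B = 30, 23, 16, 9, 2, -5: subtracting 7 each time.
Position 13 → track A, term 7 = 152.

152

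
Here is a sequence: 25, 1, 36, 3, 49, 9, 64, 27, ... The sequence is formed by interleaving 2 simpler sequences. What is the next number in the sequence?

81

Positions 1, 3, 5, … form one subsequence and positions 2, 4, 6, … form another.
Subsequence A is 25, 36, 49, 64, which is consecutive squares n² from n = 5.
Subsequence B is 1, 3, 9, 27, which is powers 3^0, 3^1, 3^2, ….
Term 9 comes from subsequence A (its 5th entry): 81.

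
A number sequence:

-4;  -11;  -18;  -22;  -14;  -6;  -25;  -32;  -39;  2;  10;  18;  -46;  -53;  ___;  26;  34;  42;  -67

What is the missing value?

-60

Positions follow the repeating pattern AAABBB; grouping by letter gives 2 tracks.
Track A is -4, -11, -18, -25, -32, -39, -46, -53, ?, -67, which is arithmetic, step −7.
Track B is -22, -14, -6, 2, 10, 18, 26, 34, 42, which is linear: a_n = -30 + 8·n.
Track A's pattern makes the blank -60.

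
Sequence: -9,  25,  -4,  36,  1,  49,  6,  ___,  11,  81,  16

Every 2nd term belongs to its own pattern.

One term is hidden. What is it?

64

The terms cycle through 2 interleaved subsequences.
Track A: -9, -4, 1, 6, 11, 16 (adding 5 each time).
Track B: 25, 36, 49, ?, 81 (perfect squares starting at 5²).
So the missing entry in track B is 64.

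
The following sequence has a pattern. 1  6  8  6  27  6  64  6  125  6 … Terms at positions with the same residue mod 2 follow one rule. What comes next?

216

Split by position mod 2 into 2 tracks.
Track A is 1, 8, 27, 64, 125, which is perfect cubes starting at 1³.
Track B is 6, 6, 6, 6, 6, which is always 6.
Term 11 comes from track A (its 6th entry): 216.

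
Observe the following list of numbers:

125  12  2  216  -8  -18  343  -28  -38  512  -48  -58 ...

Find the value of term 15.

-78

Reading positions in blocks of 3 reveals the pattern ABB — 2 tracks woven together.
Subsequence A: 125, 216, 343, 512. Consecutive cubes n³ from n = 5.
Subsequence B: 12, 2, -8, -18, -28, -38, -48, -58. Arithmetic, step −10.
Position 15 → subsequence B, term 10 = -78.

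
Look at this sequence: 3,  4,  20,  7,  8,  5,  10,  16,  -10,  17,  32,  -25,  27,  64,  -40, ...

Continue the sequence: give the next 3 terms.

Read the sequence 3 terms at a time; column i is its own pattern.
Subsequence A: 3, 7, 10, 17, 27 — Fibonacci-style (each term is the sum of the two before it).
Subsequence B: 4, 8, 16, 32, 64 — successive powers of 2.
Subsequence C: 20, 5, -10, -25, -40 — arithmetic, step −15.
Position 16 falls in subsequence A as its term 6, giving 44.
Term 17 comes from subsequence B (its 6th entry): 128.
Position 18 falls in subsequence C as its term 6, giving -55.

44, 128, -55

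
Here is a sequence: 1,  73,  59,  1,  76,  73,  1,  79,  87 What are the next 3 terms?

1, 82, 101

Read the sequence 3 terms at a time; column i is its own pattern.
Track A: 1, 1, 1. Always 1.
Track B: 73, 76, 79. Linear: a_n = 70 + 3·n.
Track C: 59, 73, 87. Linear: a_n = 45 + 14·n.
The 10th slot belongs to track A; its 4th term is 1.
Term 11 comes from track B (its 4th entry): 82.
The 12th slot belongs to track C; its 4th term is 101.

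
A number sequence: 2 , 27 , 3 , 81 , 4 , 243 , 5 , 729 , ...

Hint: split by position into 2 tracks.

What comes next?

6

The terms cycle through 2 interleaved subsequences.
Track A: 2, 3, 4, 5 (arithmetic, step +1).
Track B: 27, 81, 243, 729 (successive powers of 3).
Position 9 → track A, term 5 = 6.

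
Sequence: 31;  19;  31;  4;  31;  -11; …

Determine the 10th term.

Taking every 2nd term gives 2 separate tracks.
Track A is 31, 31, 31, which is the constant sequence 31.
Track B is 19, 4, -11, which is linear: a_n = 34 − 15·n.
Position 10 falls in track B as its term 5, giving -41.

-41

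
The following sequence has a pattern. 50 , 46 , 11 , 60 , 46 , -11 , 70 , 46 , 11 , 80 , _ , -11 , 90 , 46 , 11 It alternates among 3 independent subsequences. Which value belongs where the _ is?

The terms cycle through 3 interleaved subsequences.
Subsequence A: 50, 60, 70, 80, 90. Arithmetic, step +10.
Subsequence B: 46, 46, 46, ?, 46. Constant 46.
Subsequence C: 11, -11, 11, -11, 11. Alternating ±11.
Subsequence B's pattern makes the blank 46.

46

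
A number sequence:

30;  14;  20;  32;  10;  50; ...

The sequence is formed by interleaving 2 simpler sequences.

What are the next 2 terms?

Odd-indexed and even-indexed terms follow separate rules.
Track A is 30, 20, 10, which is arithmetic, step −10.
Track B is 14, 32, 50, which is linear: a_n = -4 + 18·n.
Position 7 falls in track A as its term 4, giving 0.
The 8th slot belongs to track B; its 4th term is 68.

0, 68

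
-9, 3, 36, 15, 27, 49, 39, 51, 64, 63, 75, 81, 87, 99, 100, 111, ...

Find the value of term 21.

144

Positions follow the repeating pattern AAB; grouping by letter gives 2 tracks.
Stream A: -9, 3, 15, 27, 39, 51, 63, 75, 87, 99, 111 (arithmetic with common difference +12).
Stream B: 36, 49, 64, 81, 100 (the squares 6², 7², 8², …).
Position 21 falls in stream B as its term 7, giving 144.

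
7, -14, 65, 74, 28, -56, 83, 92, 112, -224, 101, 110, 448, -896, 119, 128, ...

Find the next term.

1792

Reading positions in blocks of 4 reveals the pattern AABB — 2 tracks woven together.
Subsequence A = 7, -14, 28, -56, 112, -224, 448, -896: geometric with ratio -2.
Subsequence B = 65, 74, 83, 92, 101, 110, 119, 128: linear: a_n = 56 + 9·n.
The 17th slot belongs to subsequence A; its 9th term is 1792.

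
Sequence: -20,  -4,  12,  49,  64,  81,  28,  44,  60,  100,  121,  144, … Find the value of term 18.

225

Reading positions in blocks of 6 reveals the pattern AAABBB — 2 tracks woven together.
Stream A = -20, -4, 12, 28, 44, 60: linear: a_n = -36 + 16·n.
Stream B = 49, 64, 81, 100, 121, 144: perfect squares starting at 7².
Position 18 → stream B, term 9 = 225.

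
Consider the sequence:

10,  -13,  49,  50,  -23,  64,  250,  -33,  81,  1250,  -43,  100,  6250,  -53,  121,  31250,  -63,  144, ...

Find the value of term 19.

156250

Read the sequence 3 terms at a time; column i is its own pattern.
Stream A is 10, 50, 250, 1250, 6250, 31250, which is multiplying by 5 each time.
Stream B is -13, -23, -33, -43, -53, -63, which is subtracting 10 each time.
Stream C is 49, 64, 81, 100, 121, 144, which is perfect squares starting at 7².
The 19th slot belongs to stream A; its 7th term is 156250.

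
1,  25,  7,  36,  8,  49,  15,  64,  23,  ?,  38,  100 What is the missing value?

81

The terms cycle through 2 interleaved subsequences.
Stream A: 1, 7, 8, 15, 23, 38 (each term equals the sum of the previous two).
Stream B: 25, 36, 49, 64, ?, 100 (the squares 5², 6², 7², …).
The gap is stream B's term 5; the rule gives 81.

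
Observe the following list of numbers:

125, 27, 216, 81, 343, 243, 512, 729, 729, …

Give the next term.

Positions 1, 3, 5, … form one subsequence and positions 2, 4, 6, … form another.
Subsequence A: 125, 216, 343, 512, 729 — consecutive cubes n³ from n = 5.
Subsequence B: 27, 81, 243, 729 — powers 3^3, 3^4, 3^5, ….
Position 10 falls in subsequence B as its term 5, giving 2187.

2187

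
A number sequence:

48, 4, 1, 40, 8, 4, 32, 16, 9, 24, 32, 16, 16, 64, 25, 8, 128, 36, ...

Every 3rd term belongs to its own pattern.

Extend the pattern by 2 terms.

The terms cycle through 3 interleaved subsequences.
Track A: 48, 40, 32, 24, 16, 8 — arithmetic, step −8.
Track B: 4, 8, 16, 32, 64, 128 — powers of 2.
Track C: 1, 4, 9, 16, 25, 36 — consecutive squares n² from n = 1.
The 19th slot belongs to track A; its 7th term is 0.
Term 20 comes from track B (its 7th entry): 256.

0, 256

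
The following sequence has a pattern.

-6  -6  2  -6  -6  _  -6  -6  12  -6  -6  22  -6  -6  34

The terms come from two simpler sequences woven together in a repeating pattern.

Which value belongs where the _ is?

The slot pattern repeats as AAB (period 3), so there are 2 interleaved tracks.
Stream A: -6, -6, -6, -6, -6, -6, -6, -6, -6, -6 — constant -6.
Stream B: 2, ?, 12, 22, 34 — each term equals the sum of the previous two.
Filling stream B at index 2 by its rule yields 10.

10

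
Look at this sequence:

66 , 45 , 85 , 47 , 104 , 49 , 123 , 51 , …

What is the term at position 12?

The terms cycle through 2 interleaved subsequences.
Subsequence A: 66, 85, 104, 123 — linear: a_n = 47 + 19·n.
Subsequence B: 45, 47, 49, 51 — linear: a_n = 43 + 2·n.
Position 12 → subsequence B, term 6 = 55.

55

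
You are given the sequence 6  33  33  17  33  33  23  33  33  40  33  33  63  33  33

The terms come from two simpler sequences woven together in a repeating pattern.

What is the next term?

Positions follow the repeating pattern ABB; grouping by letter gives 2 tracks.
Subsequence A: 6, 17, 23, 40, 63. Fibonacci-style (each term is the sum of the two before it).
Subsequence B: 33, 33, 33, 33, 33, 33, 33, 33, 33, 33. Always 33.
Position 16 → subsequence A, term 6 = 103.

103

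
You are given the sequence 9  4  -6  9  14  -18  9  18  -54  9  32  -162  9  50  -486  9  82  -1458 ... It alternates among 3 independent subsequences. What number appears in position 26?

The terms cycle through 3 interleaved subsequences.
Track A: 9, 9, 9, 9, 9, 9 — always 9.
Track B: 4, 14, 18, 32, 50, 82 — a Fibonacci-like recurrence a_n = a_{n-1} + a_{n-2}.
Track C: -6, -18, -54, -162, -486, -1458 — multiplying by 3 each time.
Position 26 → track B, term 9 = 346.

346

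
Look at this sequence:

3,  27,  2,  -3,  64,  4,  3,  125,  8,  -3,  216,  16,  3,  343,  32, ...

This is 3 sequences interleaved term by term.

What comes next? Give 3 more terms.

Taking every 3rd term gives 3 separate tracks.
Track A: 3, -3, 3, -3, 3. The oscillation 3·(−1)^(n+1).
Track B: 27, 64, 125, 216, 343. Consecutive cubes n³ from n = 3.
Track C: 2, 4, 8, 16, 32. Successive powers of 2.
The 16th slot belongs to track A; its 6th term is -3.
The 17th slot belongs to track B; its 6th term is 512.
Term 18 comes from track C (its 6th entry): 64.

-3, 512, 64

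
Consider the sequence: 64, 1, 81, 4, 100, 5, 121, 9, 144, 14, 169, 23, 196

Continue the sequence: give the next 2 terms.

Positions 1, 3, 5, … form one subsequence and positions 2, 4, 6, … form another.
Track A = 64, 81, 100, 121, 144, 169, 196: the squares 8², 9², 10², ….
Track B = 1, 4, 5, 9, 14, 23: Fibonacci-style (each term is the sum of the two before it).
Position 14 falls in track B as its term 7, giving 37.
Position 15 falls in track A as its term 8, giving 225.

37, 225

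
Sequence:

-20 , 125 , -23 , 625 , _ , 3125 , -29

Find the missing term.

-26

Taking every 2nd term gives 2 separate tracks.
Subsequence A = -20, -23, ?, -29: arithmetic with common difference −3.
Subsequence B = 125, 625, 3125: powers 5^3, 5^4, 5^5, ….
Subsequence A's pattern makes the blank -26.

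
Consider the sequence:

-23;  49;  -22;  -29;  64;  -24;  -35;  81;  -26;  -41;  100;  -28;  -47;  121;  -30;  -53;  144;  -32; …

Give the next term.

-59

Split by position mod 3 into 3 tracks.
Stream A is -23, -29, -35, -41, -47, -53, which is arithmetic with common difference −6.
Stream B is 49, 64, 81, 100, 121, 144, which is consecutive squares n² from n = 7.
Stream C is -22, -24, -26, -28, -30, -32, which is arithmetic, step −2.
Term 19 comes from stream A (its 7th entry): -59.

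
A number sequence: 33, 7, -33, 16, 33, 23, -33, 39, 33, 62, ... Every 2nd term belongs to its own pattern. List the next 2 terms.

Split by position mod 2 into 2 tracks.
Subsequence A = 33, -33, 33, -33, 33: alternating ±33.
Subsequence B = 7, 16, 23, 39, 62: each term equals the sum of the previous two.
Position 11 falls in subsequence A as its term 6, giving -33.
Position 12 → subsequence B, term 6 = 101.

-33, 101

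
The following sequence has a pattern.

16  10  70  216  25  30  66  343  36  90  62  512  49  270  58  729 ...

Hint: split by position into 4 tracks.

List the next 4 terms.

64, 810, 54, 1000

Taking every 4th term gives 4 separate tracks.
Track A is 16, 25, 36, 49, which is the squares 4², 5², 6², ….
Track B is 10, 30, 90, 270, which is multiplying by 3 each time.
Track C is 70, 66, 62, 58, which is arithmetic, step −4.
Track D is 216, 343, 512, 729, which is the cubes 6³, 7³, 8³, ….
Term 17 comes from track A (its 5th entry): 64.
Term 18 comes from track B (its 5th entry): 810.
Position 19 → track C, term 5 = 54.
The 20th slot belongs to track D; its 5th term is 1000.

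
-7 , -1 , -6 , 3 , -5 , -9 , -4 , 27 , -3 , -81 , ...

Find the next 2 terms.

-2, 243

The terms cycle through 2 interleaved subsequences.
Track A is -7, -6, -5, -4, -3, which is adding 1 each time.
Track B is -1, 3, -9, 27, -81, which is geometric with ratio -3.
Term 11 comes from track A (its 6th entry): -2.
Position 12 falls in track B as its term 6, giving 243.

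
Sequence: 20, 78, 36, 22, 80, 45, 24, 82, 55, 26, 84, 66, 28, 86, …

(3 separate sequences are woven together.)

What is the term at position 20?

Read the sequence 3 terms at a time; column i is its own pattern.
Stream A: 20, 22, 24, 26, 28. Arithmetic with common difference +2.
Stream B: 78, 80, 82, 84, 86. Arithmetic, step +2.
Stream C: 36, 45, 55, 66. Triangular numbers n(n+1)/2 for n = 8, 9, ….
Position 20 falls in stream B as its term 7, giving 90.

90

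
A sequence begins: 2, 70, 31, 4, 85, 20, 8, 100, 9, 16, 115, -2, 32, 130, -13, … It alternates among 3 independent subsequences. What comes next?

64

Taking every 3rd term gives 3 separate tracks.
Stream A: 2, 4, 8, 16, 32. Powers of 2.
Stream B: 70, 85, 100, 115, 130. Adding 15 each time.
Stream C: 31, 20, 9, -2, -13. Arithmetic with common difference −11.
Term 16 comes from stream A (its 6th entry): 64.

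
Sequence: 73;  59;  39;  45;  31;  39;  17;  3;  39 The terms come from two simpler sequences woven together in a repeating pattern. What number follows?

-11

Reading positions in blocks of 3 reveals the pattern AAB — 2 tracks woven together.
Subsequence A: 73, 59, 45, 31, 17, 3 — linear: a_n = 87 − 14·n.
Subsequence B: 39, 39, 39 — constant 39.
Position 10 → subsequence A, term 7 = -11.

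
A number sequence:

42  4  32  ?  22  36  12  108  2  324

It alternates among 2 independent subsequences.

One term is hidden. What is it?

Positions 1, 3, 5, … form one subsequence and positions 2, 4, 6, … form another.
Subsequence A: 42, 32, 22, 12, 2 — subtracting 10 each time.
Subsequence B: 4, ?, 36, 108, 324 — multiplying by 3 each time.
Filling subsequence B at index 2 by its rule yields 12.

12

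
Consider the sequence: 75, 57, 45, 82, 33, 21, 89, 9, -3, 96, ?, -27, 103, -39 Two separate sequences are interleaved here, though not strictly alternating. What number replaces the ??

-15

Reading positions in blocks of 3 reveals the pattern ABB — 2 tracks woven together.
Subsequence A: 75, 82, 89, 96, 103 (arithmetic with common difference +7).
Subsequence B: 57, 45, 33, 21, 9, -3, ?, -27, -39 (arithmetic with common difference −12).
So the missing entry in subsequence B is -15.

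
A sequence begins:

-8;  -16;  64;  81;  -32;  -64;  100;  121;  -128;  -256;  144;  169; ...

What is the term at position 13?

Reading positions in blocks of 4 reveals the pattern AABB — 2 tracks woven together.
Track A: -8, -16, -32, -64, -128, -256. Geometric, ×2 each step.
Track B: 64, 81, 100, 121, 144, 169. Perfect squares starting at 8².
Position 13 → track A, term 7 = -512.

-512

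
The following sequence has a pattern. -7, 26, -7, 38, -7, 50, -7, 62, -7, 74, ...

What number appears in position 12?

The terms cycle through 2 interleaved subsequences.
Subsequence A: -7, -7, -7, -7, -7. Constant -7.
Subsequence B: 26, 38, 50, 62, 74. Arithmetic with common difference +12.
Position 12 → subsequence B, term 6 = 86.

86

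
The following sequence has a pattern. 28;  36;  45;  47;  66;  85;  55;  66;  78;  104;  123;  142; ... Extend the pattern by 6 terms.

91, 105, 120, 161, 180, 199

Reading positions in blocks of 6 reveals the pattern AAABBB — 2 tracks woven together.
Stream A: 28, 36, 45, 55, 66, 78. Triangular numbers starting at T_7.
Stream B: 47, 66, 85, 104, 123, 142. Arithmetic with common difference +19.
Term 13 comes from stream A (its 7th entry): 91.
The 14th slot belongs to stream A; its 8th term is 105.
Position 15 → stream A, term 9 = 120.
Term 16 comes from stream B (its 7th entry): 161.
Position 17 falls in stream B as its term 8, giving 180.
Position 18 → stream B, term 9 = 199.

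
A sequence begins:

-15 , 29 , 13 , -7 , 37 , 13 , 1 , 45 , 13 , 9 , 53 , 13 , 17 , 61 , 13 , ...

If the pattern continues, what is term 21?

13

The terms cycle through 3 interleaved subsequences.
Track A = -15, -7, 1, 9, 17: linear: a_n = -23 + 8·n.
Track B = 29, 37, 45, 53, 61: arithmetic, step +8.
Track C = 13, 13, 13, 13, 13: always 13.
Position 21 → track C, term 7 = 13.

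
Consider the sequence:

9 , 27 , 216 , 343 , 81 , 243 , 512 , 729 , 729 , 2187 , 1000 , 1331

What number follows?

Reading positions in blocks of 4 reveals the pattern AABB — 2 tracks woven together.
Stream A: 9, 27, 81, 243, 729, 2187 (powers 3^2, 3^3, 3^4, …).
Stream B: 216, 343, 512, 729, 1000, 1331 (the cubes 6³, 7³, 8³, …).
Term 13 comes from stream A (its 7th entry): 6561.

6561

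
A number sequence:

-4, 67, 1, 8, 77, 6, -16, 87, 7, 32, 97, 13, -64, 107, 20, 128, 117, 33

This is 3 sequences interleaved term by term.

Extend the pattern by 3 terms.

The terms cycle through 3 interleaved subsequences.
Stream A: -4, 8, -16, 32, -64, 128 — a geometric progression (common ratio -2).
Stream B: 67, 77, 87, 97, 107, 117 — adding 10 each time.
Stream C: 1, 6, 7, 13, 20, 33 — each term equals the sum of the previous two.
Position 19 → stream A, term 7 = -256.
Position 20 → stream B, term 7 = 127.
Position 21 falls in stream C as its term 7, giving 53.

-256, 127, 53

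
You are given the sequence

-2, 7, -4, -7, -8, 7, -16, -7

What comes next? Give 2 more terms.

-32, 7

Odd-indexed and even-indexed terms follow separate rules.
Track A: -2, -4, -8, -16 — a geometric progression (common ratio 2).
Track B: 7, -7, 7, -7 — the oscillation 7·(−1)^(n+1).
Position 9 falls in track A as its term 5, giving -32.
The 10th slot belongs to track B; its 5th term is 7.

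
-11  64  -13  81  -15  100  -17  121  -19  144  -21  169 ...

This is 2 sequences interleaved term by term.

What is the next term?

-23

Odd-indexed and even-indexed terms follow separate rules.
Track A: -11, -13, -15, -17, -19, -21. Linear: a_n = -9 − 2·n.
Track B: 64, 81, 100, 121, 144, 169. The squares 8², 9², 10², ….
Position 13 → track A, term 7 = -23.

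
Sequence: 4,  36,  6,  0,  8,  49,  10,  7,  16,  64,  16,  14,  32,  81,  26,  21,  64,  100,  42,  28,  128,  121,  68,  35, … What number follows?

256

The terms cycle through 4 interleaved subsequences.
Track A is 4, 8, 16, 32, 64, 128, which is successive powers of 2.
Track B is 36, 49, 64, 81, 100, 121, which is the squares 6², 7², 8², ….
Track C is 6, 10, 16, 26, 42, 68, which is a Fibonacci-like recurrence a_n = a_{n-1} + a_{n-2}.
Track D is 0, 7, 14, 21, 28, 35, which is linear: a_n = -7 + 7·n.
Position 25 falls in track A as its term 7, giving 256.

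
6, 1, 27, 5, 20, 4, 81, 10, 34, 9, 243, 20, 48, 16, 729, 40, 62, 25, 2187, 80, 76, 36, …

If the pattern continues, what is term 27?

Taking every 4th term gives 4 separate tracks.
Subsequence A is 6, 20, 34, 48, 62, 76, which is arithmetic, step +14.
Subsequence B is 1, 4, 9, 16, 25, 36, which is perfect squares starting at 1².
Subsequence C is 27, 81, 243, 729, 2187, which is powers of 3.
Subsequence D is 5, 10, 20, 40, 80, which is geometric with ratio 2.
The 27th slot belongs to subsequence C; its 7th term is 19683.

19683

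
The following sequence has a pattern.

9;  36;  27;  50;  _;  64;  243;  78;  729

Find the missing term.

81

Split by position mod 2 into 2 tracks.
Stream A: 9, 27, ?, 243, 729. Multiplying by 3 each time.
Stream B: 36, 50, 64, 78. Arithmetic, step +14.
Stream A's pattern makes the blank 81.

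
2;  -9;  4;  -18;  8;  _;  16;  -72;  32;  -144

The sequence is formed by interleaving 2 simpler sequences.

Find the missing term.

-36

Positions 1, 3, 5, … form one subsequence and positions 2, 4, 6, … form another.
Stream A: 2, 4, 8, 16, 32 (powers of 2).
Stream B: -9, -18, ?, -72, -144 (geometric with ratio 2).
So the missing entry in stream B is -36.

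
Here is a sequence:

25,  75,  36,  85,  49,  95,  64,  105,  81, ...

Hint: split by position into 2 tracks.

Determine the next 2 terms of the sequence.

115, 100

Split by position mod 2 into 2 tracks.
Stream A: 25, 36, 49, 64, 81 (the squares 5², 6², 7², …).
Stream B: 75, 85, 95, 105 (arithmetic, step +10).
Position 10 falls in stream B as its term 5, giving 115.
Term 11 comes from stream A (its 6th entry): 100.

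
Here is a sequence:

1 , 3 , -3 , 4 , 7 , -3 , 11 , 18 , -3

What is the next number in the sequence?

Reading positions in blocks of 3 reveals the pattern AAB — 2 tracks woven together.
Track A is 1, 3, 4, 7, 11, 18, which is Fibonacci-style (each term is the sum of the two before it).
Track B is -3, -3, -3, which is constant -3.
Term 10 comes from track A (its 7th entry): 29.

29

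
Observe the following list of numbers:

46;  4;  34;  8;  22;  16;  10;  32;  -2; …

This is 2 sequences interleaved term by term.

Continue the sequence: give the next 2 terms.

Split by position mod 2 into 2 tracks.
Subsequence A is 46, 34, 22, 10, -2, which is subtracting 12 each time.
Subsequence B is 4, 8, 16, 32, which is powers of 2.
Term 10 comes from subsequence B (its 5th entry): 64.
The 11th slot belongs to subsequence A; its 6th term is -14.

64, -14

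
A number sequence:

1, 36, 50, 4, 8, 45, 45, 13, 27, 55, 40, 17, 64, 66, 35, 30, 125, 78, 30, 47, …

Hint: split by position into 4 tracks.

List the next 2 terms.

216, 91

Read the sequence 4 terms at a time; column i is its own pattern.
Track A: 1, 8, 27, 64, 125. The cubes 1³, 2³, 3³, ….
Track B: 36, 45, 55, 66, 78. The triangular numbers T_8, T_9, ….
Track C: 50, 45, 40, 35, 30. Arithmetic, step −5.
Track D: 4, 13, 17, 30, 47. Each term equals the sum of the previous two.
The 21st slot belongs to track A; its 6th term is 216.
Term 22 comes from track B (its 6th entry): 91.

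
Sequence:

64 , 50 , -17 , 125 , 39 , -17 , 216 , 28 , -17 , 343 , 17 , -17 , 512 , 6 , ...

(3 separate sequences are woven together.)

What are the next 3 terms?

-17, 729, -5

Split by position mod 3: positions 1, 4, 7, … form one track, and each other residue class forms its own.
Track A: 64, 125, 216, 343, 512. The cubes 4³, 5³, 6³, ….
Track B: 50, 39, 28, 17, 6. Arithmetic with common difference −11.
Track C: -17, -17, -17, -17. Constant -17.
Term 15 comes from track C (its 5th entry): -17.
The 16th slot belongs to track A; its 6th term is 729.
Position 17 falls in track B as its term 6, giving -5.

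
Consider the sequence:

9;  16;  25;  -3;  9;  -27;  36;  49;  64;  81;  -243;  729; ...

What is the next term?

81

The slot pattern repeats as AAABBB (period 6), so there are 2 interleaved tracks.
Subsequence A = 9, 16, 25, 36, 49, 64: the squares 3², 4², 5², ….
Subsequence B = -3, 9, -27, 81, -243, 729: geometric with ratio -3.
Position 13 falls in subsequence A as its term 7, giving 81.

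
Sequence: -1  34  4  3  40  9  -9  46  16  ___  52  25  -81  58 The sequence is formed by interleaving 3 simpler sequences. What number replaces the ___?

Read the sequence 3 terms at a time; column i is its own pattern.
Track A is -1, 3, -9, ?, -81, which is geometric, ×-3 each step.
Track B is 34, 40, 46, 52, 58, which is arithmetic, step +6.
Track C is 4, 9, 16, 25, which is perfect squares starting at 2².
Track A's pattern makes the blank 27.

27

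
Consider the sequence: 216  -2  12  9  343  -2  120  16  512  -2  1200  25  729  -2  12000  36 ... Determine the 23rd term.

Read the sequence 4 terms at a time; column i is its own pattern.
Track A = 216, 343, 512, 729: the cubes 6³, 7³, 8³, ….
Track B = -2, -2, -2, -2: always -2.
Track C = 12, 120, 1200, 12000: geometric, ×10 each step.
Track D = 9, 16, 25, 36: perfect squares starting at 3².
The 23rd slot belongs to track C; its 6th term is 1200000.

1200000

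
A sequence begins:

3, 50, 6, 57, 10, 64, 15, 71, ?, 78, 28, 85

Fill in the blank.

21

Taking every 2nd term gives 2 separate tracks.
Track A is 3, 6, 10, 15, ?, 28, which is triangular numbers starting at T_2.
Track B is 50, 57, 64, 71, 78, 85, which is adding 7 each time.
Filling track A at index 5 by its rule yields 21.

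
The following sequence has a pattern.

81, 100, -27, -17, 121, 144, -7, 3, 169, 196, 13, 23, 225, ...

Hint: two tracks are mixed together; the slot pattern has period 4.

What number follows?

256

Positions follow the repeating pattern AABB; grouping by letter gives 2 tracks.
Stream A: 81, 100, 121, 144, 169, 196, 225 (the squares 9², 10², 11², …).
Stream B: -27, -17, -7, 3, 13, 23 (arithmetic with common difference +10).
The 14th slot belongs to stream A; its 8th term is 256.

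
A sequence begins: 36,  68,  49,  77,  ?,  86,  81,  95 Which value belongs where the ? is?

64

Taking every 2nd term gives 2 separate tracks.
Stream A is 36, 49, ?, 81, which is perfect squares starting at 6².
Stream B is 68, 77, 86, 95, which is arithmetic, step +9.
The gap is stream A's term 3; the rule gives 64.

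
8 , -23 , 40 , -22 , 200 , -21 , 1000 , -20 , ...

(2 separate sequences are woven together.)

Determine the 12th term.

-18

Split by position mod 2 into 2 tracks.
Stream A: 8, 40, 200, 1000 — multiplying by 5 each time.
Stream B: -23, -22, -21, -20 — arithmetic with common difference +1.
Position 12 falls in stream B as its term 6, giving -18.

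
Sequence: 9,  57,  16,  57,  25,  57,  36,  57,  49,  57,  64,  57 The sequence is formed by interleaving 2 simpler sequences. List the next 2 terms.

Split by position mod 2 into 2 tracks.
Subsequence A: 9, 16, 25, 36, 49, 64. Perfect squares starting at 3².
Subsequence B: 57, 57, 57, 57, 57, 57. Constant 57.
Position 13 falls in subsequence A as its term 7, giving 81.
Position 14 → subsequence B, term 7 = 57.

81, 57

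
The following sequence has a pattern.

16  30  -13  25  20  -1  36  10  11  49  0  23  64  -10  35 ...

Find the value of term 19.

Read the sequence 3 terms at a time; column i is its own pattern.
Track A = 16, 25, 36, 49, 64: perfect squares starting at 4².
Track B = 30, 20, 10, 0, -10: linear: a_n = 40 − 10·n.
Track C = -13, -1, 11, 23, 35: adding 12 each time.
Position 19 → track A, term 7 = 100.

100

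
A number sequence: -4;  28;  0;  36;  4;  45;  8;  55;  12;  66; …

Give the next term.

The terms cycle through 2 interleaved subsequences.
Stream A: -4, 0, 4, 8, 12 (arithmetic with common difference +4).
Stream B: 28, 36, 45, 55, 66 (triangular numbers starting at T_7).
Term 11 comes from stream A (its 6th entry): 16.

16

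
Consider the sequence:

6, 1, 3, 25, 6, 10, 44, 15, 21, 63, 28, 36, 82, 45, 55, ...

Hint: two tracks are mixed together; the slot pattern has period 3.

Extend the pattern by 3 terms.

Positions follow the repeating pattern ABB; grouping by letter gives 2 tracks.
Track A: 6, 25, 44, 63, 82 (arithmetic with common difference +19).
Track B: 1, 3, 6, 10, 15, 21, 28, 36, 45, 55 (triangular numbers starting at T_1).
The 16th slot belongs to track A; its 6th term is 101.
Position 17 → track B, term 11 = 66.
Term 18 comes from track B (its 12th entry): 78.

101, 66, 78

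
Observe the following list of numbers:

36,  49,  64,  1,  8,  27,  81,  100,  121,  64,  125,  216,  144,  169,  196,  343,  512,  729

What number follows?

The slot pattern repeats as AAABBB (period 6), so there are 2 interleaved tracks.
Stream A is 36, 49, 64, 81, 100, 121, 144, 169, 196, which is the squares 6², 7², 8², ….
Stream B is 1, 8, 27, 64, 125, 216, 343, 512, 729, which is consecutive cubes n³ from n = 1.
The 19th slot belongs to stream A; its 10th term is 225.

225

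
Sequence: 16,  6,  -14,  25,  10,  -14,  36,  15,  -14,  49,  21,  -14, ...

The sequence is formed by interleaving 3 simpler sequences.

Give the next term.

64

Split by position mod 3 into 3 tracks.
Subsequence A is 16, 25, 36, 49, which is perfect squares starting at 4².
Subsequence B is 6, 10, 15, 21, which is triangular numbers n(n+1)/2 for n = 3, 4, ….
Subsequence C is -14, -14, -14, -14, which is constant -14.
Term 13 comes from subsequence A (its 5th entry): 64.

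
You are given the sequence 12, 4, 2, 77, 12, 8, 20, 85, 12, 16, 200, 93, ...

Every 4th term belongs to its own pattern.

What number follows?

12

Split by position mod 4 into 4 tracks.
Subsequence A: 12, 12, 12. Constant 12.
Subsequence B: 4, 8, 16. Powers of 2.
Subsequence C: 2, 20, 200. A geometric progression (common ratio 10).
Subsequence D: 77, 85, 93. Linear: a_n = 69 + 8·n.
Position 13 → subsequence A, term 4 = 12.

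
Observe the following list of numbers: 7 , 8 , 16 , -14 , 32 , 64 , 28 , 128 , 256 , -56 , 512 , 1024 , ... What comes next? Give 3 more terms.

112, 2048, 4096

The slot pattern repeats as ABB (period 3), so there are 2 interleaved tracks.
Subsequence A: 7, -14, 28, -56 — a geometric progression (common ratio -2).
Subsequence B: 8, 16, 32, 64, 128, 256, 512, 1024 — powers 2^3, 2^4, 2^5, ….
Term 13 comes from subsequence A (its 5th entry): 112.
Position 14 falls in subsequence B as its term 9, giving 2048.
The 15th slot belongs to subsequence B; its 10th term is 4096.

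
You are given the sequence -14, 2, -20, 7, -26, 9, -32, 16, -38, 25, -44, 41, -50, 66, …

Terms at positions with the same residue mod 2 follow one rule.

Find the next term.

Odd-indexed and even-indexed terms follow separate rules.
Track A: -14, -20, -26, -32, -38, -44, -50 — linear: a_n = -8 − 6·n.
Track B: 2, 7, 9, 16, 25, 41, 66 — each term equals the sum of the previous two.
Position 15 → track A, term 8 = -56.

-56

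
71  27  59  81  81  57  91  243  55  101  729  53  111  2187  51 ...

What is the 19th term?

131

Split by position mod 3: positions 1, 4, 7, … form one track, and each other residue class forms its own.
Track A: 71, 81, 91, 101, 111 — linear: a_n = 61 + 10·n.
Track B: 27, 81, 243, 729, 2187 — successive powers of 3.
Track C: 59, 57, 55, 53, 51 — linear: a_n = 61 − 2·n.
The 19th slot belongs to track A; its 7th term is 131.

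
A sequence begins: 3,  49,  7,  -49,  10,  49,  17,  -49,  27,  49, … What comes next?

44

Taking every 2nd term gives 2 separate tracks.
Stream A is 3, 7, 10, 17, 27, which is each term equals the sum of the previous two.
Stream B is 49, -49, 49, -49, 49, which is the oscillation 49·(−1)^(n+1).
The 11th slot belongs to stream A; its 6th term is 44.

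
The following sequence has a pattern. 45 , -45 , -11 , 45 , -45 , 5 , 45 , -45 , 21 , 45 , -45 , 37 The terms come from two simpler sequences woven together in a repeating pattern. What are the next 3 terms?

45, -45, 53

The slot pattern repeats as AAB (period 3), so there are 2 interleaved tracks.
Track A: 45, -45, 45, -45, 45, -45, 45, -45. Alternating ±45.
Track B: -11, 5, 21, 37. Linear: a_n = -27 + 16·n.
Term 13 comes from track A (its 9th entry): 45.
The 14th slot belongs to track A; its 10th term is -45.
Position 15 falls in track B as its term 5, giving 53.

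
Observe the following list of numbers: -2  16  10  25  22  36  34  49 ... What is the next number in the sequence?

Split by position mod 2 into 2 tracks.
Subsequence A is -2, 10, 22, 34, which is linear: a_n = -14 + 12·n.
Subsequence B is 16, 25, 36, 49, which is the squares 4², 5², 6², ….
Position 9 falls in subsequence A as its term 5, giving 46.

46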